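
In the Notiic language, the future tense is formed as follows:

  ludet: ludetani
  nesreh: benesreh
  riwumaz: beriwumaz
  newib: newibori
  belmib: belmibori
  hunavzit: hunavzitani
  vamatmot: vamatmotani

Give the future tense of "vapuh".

bevapuh

hunavzit and belmib both have last vowel 'i' yet inflect differently (hunavzitani, belmibori), so the last vowel is not what conditions the rule; the final letter is.
"vapuh" ends in -h. The one such stem in the data (nesreh → benesreh) adds the prefix be-, so the same rule applies.
So vapuh → bevapuh.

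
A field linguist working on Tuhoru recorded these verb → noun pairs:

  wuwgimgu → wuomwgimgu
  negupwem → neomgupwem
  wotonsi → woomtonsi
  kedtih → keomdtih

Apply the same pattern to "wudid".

Every pair shown (wuwgimgu → wuomwgimgu, negupwem → neomgupwem, wotonsi → woomtonsi, …) follows the same rule: insert -om- after the first vowel.
So wudid → wuomdid.

wuomdid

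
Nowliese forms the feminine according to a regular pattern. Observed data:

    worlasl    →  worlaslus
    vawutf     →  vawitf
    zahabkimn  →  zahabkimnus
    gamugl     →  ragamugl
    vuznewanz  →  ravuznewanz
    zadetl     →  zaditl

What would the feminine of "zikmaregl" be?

razikmaregl

"zikmaregl" has second-to-last letter 'g'. The one such stem in the data (gamugl → ragamugl) adds the prefix ra-, so the same rule applies.
The other patterns: stems whose second-to-last letter is 't' change the last vowel to 'i'; stems whose second-to-last letter is 'm' or 's' add -us.
So zikmaregl → razikmaregl.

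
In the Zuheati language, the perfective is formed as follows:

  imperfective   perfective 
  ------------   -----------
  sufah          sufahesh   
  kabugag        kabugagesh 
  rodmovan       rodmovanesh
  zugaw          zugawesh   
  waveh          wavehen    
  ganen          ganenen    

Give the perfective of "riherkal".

sufah and waveh both end in -h yet inflect differently (sufahesh, wavehen), so the final letter is not what conditions the rule; the last vowel is.
"riherkal" has last vowel 'a'. The stems whose last vowel is 'a' (sufah → sufahesh, kabugag → kabugagesh, rodmovan → rodmovanesh) add -esh.
The other pattern: stems whose last vowel is 'e' add -en.
So riherkal → riherkalesh.

riherkalesh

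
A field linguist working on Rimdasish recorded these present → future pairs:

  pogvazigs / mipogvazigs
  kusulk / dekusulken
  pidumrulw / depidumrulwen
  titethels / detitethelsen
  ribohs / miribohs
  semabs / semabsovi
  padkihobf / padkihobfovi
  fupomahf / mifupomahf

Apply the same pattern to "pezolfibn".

titethels and semabs both end in -s yet inflect differently (detitethelsen, semabsovi), so the final letter is not what conditions the rule; the second-to-last letter is.
"pezolfibn" has second-to-last letter 'b'. The stems whose second-to-last letter is 'b' (semabs → semabsovi, padkihobf → padkihobfovi) add -ovi.
So pezolfibn → pezolfibnovi.

pezolfibnovi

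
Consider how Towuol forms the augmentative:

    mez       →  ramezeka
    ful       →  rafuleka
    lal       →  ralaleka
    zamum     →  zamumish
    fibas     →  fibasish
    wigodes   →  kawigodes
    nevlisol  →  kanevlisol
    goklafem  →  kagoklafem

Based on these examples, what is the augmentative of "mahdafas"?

kamahdafas

"mahdafas" has 3 vowels. The stems with 3 vowels (wigodes → kawigodes, nevlisol → kanevlisol, goklafem → kagoklafem) add the prefix ka-.
So mahdafas → kamahdafas.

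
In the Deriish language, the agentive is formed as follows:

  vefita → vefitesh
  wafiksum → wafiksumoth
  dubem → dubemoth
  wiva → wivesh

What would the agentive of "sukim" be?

sukimoth

wiva and wafiksum both begin with w- yet inflect differently (wivesh, wafiksumoth), so the first letter is not what conditions the rule; whether the stem ends in a vowel or a consonant is.
"sukim" ends in a consonant. The stems ending in a consonant (dubem → dubemoth, wafiksum → wafiksumoth) add -oth.
So sukim → sukimoth.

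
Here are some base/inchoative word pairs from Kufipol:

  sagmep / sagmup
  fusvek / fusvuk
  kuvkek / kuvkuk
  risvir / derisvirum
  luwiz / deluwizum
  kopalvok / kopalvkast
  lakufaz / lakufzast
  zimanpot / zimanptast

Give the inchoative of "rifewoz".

"rifewoz" has last vowel 'o'. The stems whose last vowel is 'o' (kopalvok → kopalvkast, zimanpot → zimanptast) delete the last vowel and add -ast.
So rifewoz → rifewzast.

rifewzast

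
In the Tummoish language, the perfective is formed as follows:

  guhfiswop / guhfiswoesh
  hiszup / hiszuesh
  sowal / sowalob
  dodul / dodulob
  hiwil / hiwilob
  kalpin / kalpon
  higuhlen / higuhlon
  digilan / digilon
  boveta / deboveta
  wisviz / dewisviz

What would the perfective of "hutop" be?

"hutop" ends in -p. The stems ending in -p (guhfiswop → guhfiswoesh, hiszup → hiszuesh) drop the final letter and add -esh.
So hutop → hutoesh.

hutoesh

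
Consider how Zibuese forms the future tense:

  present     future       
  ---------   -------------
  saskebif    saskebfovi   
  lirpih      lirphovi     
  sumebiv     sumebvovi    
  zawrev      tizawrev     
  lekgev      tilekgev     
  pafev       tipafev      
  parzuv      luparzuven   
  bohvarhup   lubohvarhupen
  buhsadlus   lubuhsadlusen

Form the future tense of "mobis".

"mobis" has last vowel 'i'. The stems whose last vowel is 'i' (saskebif → saskebfovi, lirpih → lirphovi, sumebiv → sumebvovi) delete the last vowel and add -ovi.
So mobis → mobsovi.

mobsovi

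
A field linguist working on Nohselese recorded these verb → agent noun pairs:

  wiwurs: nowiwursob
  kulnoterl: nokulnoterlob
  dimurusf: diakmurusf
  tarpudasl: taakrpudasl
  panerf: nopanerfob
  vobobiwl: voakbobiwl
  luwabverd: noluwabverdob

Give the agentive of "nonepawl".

"nonepawl" has second-to-last letter 'w'. The one such stem in the data (vobobiwl → voakbobiwl) inserts -ak- after the first vowel (as do tarpudasl, dimurusf), so the same rule applies.
So nonepawl → noaknepawl.

noaknepawl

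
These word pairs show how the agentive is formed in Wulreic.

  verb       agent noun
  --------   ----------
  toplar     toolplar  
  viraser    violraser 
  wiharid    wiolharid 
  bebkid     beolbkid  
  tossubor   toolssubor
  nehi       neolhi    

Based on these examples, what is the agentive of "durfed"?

Every pair shown (toplar → toolplar, viraser → violraser, wiharid → wiolharid, …) follows the same rule: insert -ol- after the first vowel.
So durfed → duolrfed.

duolrfed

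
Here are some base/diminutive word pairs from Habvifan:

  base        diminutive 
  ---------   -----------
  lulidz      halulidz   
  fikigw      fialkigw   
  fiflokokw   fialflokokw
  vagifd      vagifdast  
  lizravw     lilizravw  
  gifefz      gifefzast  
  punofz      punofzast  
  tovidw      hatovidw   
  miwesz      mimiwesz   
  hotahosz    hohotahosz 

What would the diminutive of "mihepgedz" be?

hamihepgedz

"mihepgedz" has second-to-last letter 'd'. The stems whose second-to-last letter is 'd' (lulidz → halulidz, tovidw → hatovidw) add the prefix ha-.
So mihepgedz → hamihepgedz.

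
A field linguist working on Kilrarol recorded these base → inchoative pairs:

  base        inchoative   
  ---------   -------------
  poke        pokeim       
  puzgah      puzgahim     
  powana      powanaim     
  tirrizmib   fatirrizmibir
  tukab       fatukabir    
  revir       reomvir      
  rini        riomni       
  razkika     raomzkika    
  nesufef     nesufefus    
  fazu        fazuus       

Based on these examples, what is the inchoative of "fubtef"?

fubtefus

powana and razkika both end in -a yet inflect differently (powanaim, raomzkika), so the final letter is not what conditions the rule; the first letter is.
"fubtef" begins with f-. The one such stem in the data (fazu → fazuus) adds -us, so the same rule applies.
The other patterns: stems beginning with p- add -im; stems beginning with t- add fa- … -ir around the stem; stems beginning with r- insert -om- after the first vowel.
So fubtef → fubtefus.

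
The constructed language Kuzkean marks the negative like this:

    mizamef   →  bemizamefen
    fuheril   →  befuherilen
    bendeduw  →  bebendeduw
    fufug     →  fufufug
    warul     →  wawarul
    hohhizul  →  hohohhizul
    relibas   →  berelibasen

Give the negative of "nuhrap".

benuhrapen

"nuhrap" has last vowel 'a'. The one such stem in the data (relibas → berelibasen) adds be- … -en around the stem, so the same rule applies.
So nuhrap → benuhrapen.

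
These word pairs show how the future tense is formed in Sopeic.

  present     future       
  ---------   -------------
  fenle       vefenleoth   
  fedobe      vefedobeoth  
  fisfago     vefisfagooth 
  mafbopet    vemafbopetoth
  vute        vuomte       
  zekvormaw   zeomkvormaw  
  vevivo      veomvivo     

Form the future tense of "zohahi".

zoomhahi

fenle and vute both end in -e yet inflect differently (vefenleoth, vuomte), so the final letter is not what conditions the rule; the first letter is.
"zohahi" begins with z-. The one such stem in the data (zekvormaw → zeomkvormaw) inserts -om- after the first vowel (as do vute, vevivo), so the same rule applies.
So zohahi → zoomhahi.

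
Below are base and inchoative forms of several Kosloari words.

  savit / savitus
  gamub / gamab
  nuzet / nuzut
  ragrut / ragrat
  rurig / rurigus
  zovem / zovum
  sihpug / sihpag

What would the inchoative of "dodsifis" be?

dodsifisus

rurig and sihpug both end in -g yet inflect differently (rurigus, sihpag), so the final letter is not what conditions the rule; the last vowel is.
"dodsifis" has last vowel 'i'. The stems whose last vowel is 'i' (rurig → rurigus, savit → savitus) add -us.
So dodsifis → dodsifisus.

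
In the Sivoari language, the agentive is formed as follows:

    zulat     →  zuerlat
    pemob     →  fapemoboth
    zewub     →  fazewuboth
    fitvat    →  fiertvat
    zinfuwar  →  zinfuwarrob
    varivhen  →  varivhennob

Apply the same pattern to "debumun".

debumunnob

zulat and zinfuwar both have last vowel 'a' yet inflect differently (zuerlat, zinfuwarrob), so the last vowel is not what conditions the rule; the final letter is.
"debumun" ends in -n. The one such stem in the data (varivhen → varivhennob) doubles the final consonant and adds -ob (as does zinfuwar), so the same rule applies.
So debumun → debumunnob.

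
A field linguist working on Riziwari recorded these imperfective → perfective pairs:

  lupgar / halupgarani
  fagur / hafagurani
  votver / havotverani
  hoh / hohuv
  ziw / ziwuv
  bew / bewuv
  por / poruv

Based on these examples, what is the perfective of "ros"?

"ros" has 1 vowel. The stems with 1 vowel (hoh → hohuv, ziw → ziwuv, bew → bewuv) add -uv.
So ros → rosuv.

rosuv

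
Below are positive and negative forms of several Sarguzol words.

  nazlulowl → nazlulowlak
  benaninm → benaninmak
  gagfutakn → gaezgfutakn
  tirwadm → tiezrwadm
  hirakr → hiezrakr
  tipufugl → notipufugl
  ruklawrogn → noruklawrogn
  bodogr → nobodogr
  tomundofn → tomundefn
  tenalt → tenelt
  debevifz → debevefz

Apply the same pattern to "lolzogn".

nololzogn

benaninm and tirwadm both end in -m yet inflect differently (benaninmak, tiezrwadm), so the final letter is not what conditions the rule; the second-to-last letter is.
"lolzogn" has second-to-last letter 'g'. The stems whose second-to-last letter is 'g' (tipufugl → notipufugl, ruklawrogn → noruklawrogn, bodogr → nobodogr) add the prefix no-.
The other patterns: stems whose second-to-last letter is 'n' or 'w' add -ak; stems whose second-to-last letter is 'd' or 'k' insert -ez- after the first vowel; stems whose second-to-last letter is 'f' or 'l' change the last vowel to 'e'.
So lolzogn → nololzogn.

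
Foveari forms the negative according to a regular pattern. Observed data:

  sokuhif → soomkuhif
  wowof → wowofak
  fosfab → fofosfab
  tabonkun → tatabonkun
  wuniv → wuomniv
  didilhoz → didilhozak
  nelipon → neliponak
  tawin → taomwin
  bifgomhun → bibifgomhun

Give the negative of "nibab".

ninibab

wowof and sokuhif both end in -f yet inflect differently (wowofak, soomkuhif), so the final letter is not what conditions the rule; the last vowel is.
"nibab" has last vowel 'a'. The one such stem in the data (fosfab → fofosfab) repeats the first consonant+vowel as a prefix (as do bifgomhun, tabonkun), so the same rule applies.
The other patterns: stems whose last vowel is 'o' add -ak; stems whose last vowel is 'i' insert -om- after the first vowel.
So nibab → ninibab.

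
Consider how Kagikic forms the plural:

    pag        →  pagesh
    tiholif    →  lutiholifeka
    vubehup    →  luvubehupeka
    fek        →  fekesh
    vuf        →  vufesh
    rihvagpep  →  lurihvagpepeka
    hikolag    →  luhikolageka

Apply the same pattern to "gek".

gekesh

pag and hikolag both end in -g yet inflect differently (pagesh, luhikolageka), so the final letter is not what conditions the rule; the number of vowels is.
"gek" has 1 vowel. The stems with 1 vowel (vuf → vufesh, pag → pagesh, fek → fekesh) add -esh.
The other pattern: stems with 3 vowels add lu- … -eka around the stem.
So gek → gekesh.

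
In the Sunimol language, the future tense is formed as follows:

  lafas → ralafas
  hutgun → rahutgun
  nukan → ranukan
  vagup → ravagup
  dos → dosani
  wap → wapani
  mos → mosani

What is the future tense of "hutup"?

lafas and dos both end in -s yet inflect differently (ralafas, dosani), so the final letter is not what conditions the rule; the number of vowels is.
"hutup" has 2 vowels. The stems with 2 vowels (lafas → ralafas, hutgun → rahutgun, nukan → ranukan) add the prefix ra-.
The other pattern: stems with 1 vowel add -ani.
So hutup → rahutup.

rahutup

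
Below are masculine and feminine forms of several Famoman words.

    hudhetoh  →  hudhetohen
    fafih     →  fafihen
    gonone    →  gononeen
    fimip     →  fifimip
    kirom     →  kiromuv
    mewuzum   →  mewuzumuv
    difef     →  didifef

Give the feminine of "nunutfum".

nunutfumuv

hudhetoh and kirom both have last vowel 'o' yet inflect differently (hudhetohen, kiromuv), so the last vowel is not what conditions the rule; the final letter is.
"nunutfum" ends in -m. The stems ending in -m (mewuzum → mewuzumuv, kirom → kiromuv) add -uv.
So nunutfum → nunutfumuv.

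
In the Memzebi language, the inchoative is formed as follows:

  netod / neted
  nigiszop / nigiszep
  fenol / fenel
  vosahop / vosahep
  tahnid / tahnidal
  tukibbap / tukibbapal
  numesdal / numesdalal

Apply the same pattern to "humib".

netod and tahnid both end in -d yet inflect differently (neted, tahnidal), so the final letter is not what conditions the rule; the last vowel is.
"humib" has last vowel 'i'. The one such stem in the data (tahnid → tahnidal) adds -al, so the same rule applies.
So humib → humibal.

humibal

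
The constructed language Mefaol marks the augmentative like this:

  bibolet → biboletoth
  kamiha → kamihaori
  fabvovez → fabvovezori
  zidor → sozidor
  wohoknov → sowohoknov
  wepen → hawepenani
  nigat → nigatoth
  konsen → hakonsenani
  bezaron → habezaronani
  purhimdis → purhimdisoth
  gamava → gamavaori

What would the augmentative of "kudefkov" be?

sokudefkov

wepen and bibolet both have last vowel 'e' yet inflect differently (hawepenani, biboletoth), so the last vowel is not what conditions the rule; the final letter is.
"kudefkov" ends in -v. The one such stem in the data (wohoknov → sowohoknov) adds the prefix so-, so the same rule applies.
So kudefkov → sokudefkov.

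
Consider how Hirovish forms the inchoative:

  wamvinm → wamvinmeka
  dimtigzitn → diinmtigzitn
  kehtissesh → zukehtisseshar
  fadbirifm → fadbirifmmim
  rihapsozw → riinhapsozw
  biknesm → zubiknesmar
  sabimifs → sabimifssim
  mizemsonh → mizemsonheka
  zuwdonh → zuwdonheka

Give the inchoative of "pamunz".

wamvinm and biknesm both end in -m yet inflect differently (wamvinmeka, zubiknesmar), so the final letter is not what conditions the rule; the second-to-last letter is.
"pamunz" has second-to-last letter 'n'. The stems whose second-to-last letter is 'n' (mizemsonh → mizemsonheka, zuwdonh → zuwdonheka, wamvinm → wamvinmeka) add -eka.
So pamunz → pamunzeka.

pamunzeka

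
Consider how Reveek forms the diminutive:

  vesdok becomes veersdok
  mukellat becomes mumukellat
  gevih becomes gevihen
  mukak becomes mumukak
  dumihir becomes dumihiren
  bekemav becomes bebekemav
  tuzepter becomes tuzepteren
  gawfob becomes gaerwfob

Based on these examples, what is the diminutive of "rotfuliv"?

"rotfuliv" has last vowel 'i'. The stems whose last vowel is 'i' (gevih → gevihen, dumihir → dumihiren) add -en.
So rotfuliv → rotfuliven.

rotfuliven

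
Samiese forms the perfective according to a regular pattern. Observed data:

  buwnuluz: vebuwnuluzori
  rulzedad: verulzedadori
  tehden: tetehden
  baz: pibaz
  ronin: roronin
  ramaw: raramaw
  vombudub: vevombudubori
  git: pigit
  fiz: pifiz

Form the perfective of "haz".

pihaz

fiz and buwnuluz both end in -z yet inflect differently (pifiz, vebuwnuluzori), so the final letter is not what conditions the rule; the number of vowels is.
"haz" has 1 vowel. The stems with 1 vowel (fiz → pifiz, git → pigit, baz → pibaz) add the prefix pi-.
So haz → pihaz.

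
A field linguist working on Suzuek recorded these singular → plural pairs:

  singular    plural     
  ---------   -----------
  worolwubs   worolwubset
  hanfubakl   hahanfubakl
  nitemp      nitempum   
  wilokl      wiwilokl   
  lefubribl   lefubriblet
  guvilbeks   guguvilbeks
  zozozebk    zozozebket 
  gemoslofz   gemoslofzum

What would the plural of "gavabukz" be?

gagavabukz

guvilbeks and worolwubs both end in -s yet inflect differently (guguvilbeks, worolwubset), so the final letter is not what conditions the rule; the second-to-last letter is.
"gavabukz" has second-to-last letter 'k'. The stems whose second-to-last letter is 'k' (wilokl → wiwilokl, guvilbeks → guguvilbeks, hanfubakl → hahanfubakl) repeat the first consonant+vowel as a prefix.
The other patterns: stems whose second-to-last letter is 'b' add -et; stems whose second-to-last letter is 'f' or 'm' add -um.
So gavabukz → gagavabukz.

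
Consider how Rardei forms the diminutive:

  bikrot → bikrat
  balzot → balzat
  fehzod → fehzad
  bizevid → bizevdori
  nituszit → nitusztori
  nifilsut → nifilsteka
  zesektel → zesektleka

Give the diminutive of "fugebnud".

fehzod and bizevid both end in -d yet inflect differently (fehzad, bizevdori), so the final letter is not what conditions the rule; the last vowel is.
"fugebnud" has last vowel 'u'. The one such stem in the data (nifilsut → nifilsteka) deletes the last vowel and adds -eka (as does zesektel), so the same rule applies.
So fugebnud → fugebndeka.

fugebndeka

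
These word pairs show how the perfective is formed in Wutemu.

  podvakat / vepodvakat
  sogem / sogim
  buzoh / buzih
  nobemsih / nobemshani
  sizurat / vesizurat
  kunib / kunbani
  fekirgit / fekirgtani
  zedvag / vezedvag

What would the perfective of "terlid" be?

terldani

podvakat and fekirgit both end in -t yet inflect differently (vepodvakat, fekirgtani), so the final letter is not what conditions the rule; the last vowel is.
"terlid" has last vowel 'i'. The stems whose last vowel is 'i' (nobemsih → nobemshani, kunib → kunbani, fekirgit → fekirgtani) delete the last vowel and add -ani.
The other patterns: stems whose last vowel is 'a' add the prefix ve-; stems whose last vowel is 'e' or 'o' change the last vowel to 'i'.
So terlid → terldani.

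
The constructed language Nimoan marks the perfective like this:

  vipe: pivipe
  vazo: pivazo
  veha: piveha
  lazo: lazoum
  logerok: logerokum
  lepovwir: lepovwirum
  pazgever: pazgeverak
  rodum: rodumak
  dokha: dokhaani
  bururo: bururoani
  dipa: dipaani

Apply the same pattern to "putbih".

putbihak

vazo and lazo both end in -o yet inflect differently (pivazo, lazoum), so the final letter is not what conditions the rule; the first letter is.
"putbih" begins with p-. The one such stem in the data (pazgever → pazgeverak) adds -ak, so the same rule applies.
The other patterns: stems beginning with v- add the prefix pi-; stems beginning with l- add -um; stems beginning with b- or d- add -ani.
So putbih → putbihak.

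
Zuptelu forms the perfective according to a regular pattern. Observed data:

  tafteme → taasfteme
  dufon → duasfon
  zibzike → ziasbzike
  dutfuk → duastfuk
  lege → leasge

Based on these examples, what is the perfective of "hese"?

Every pair shown (tafteme → taasfteme, dufon → duasfon, zibzike → ziasbzike, …) follows the same rule: insert -as- after the first vowel.
So hese → heasse.

heasse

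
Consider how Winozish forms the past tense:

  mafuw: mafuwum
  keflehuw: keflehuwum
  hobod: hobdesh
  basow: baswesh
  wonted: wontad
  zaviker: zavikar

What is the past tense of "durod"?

mafuw and basow both end in -w yet inflect differently (mafuwum, baswesh), so the final letter is not what conditions the rule; the last vowel is.
"durod" has last vowel 'o'. The stems whose last vowel is 'o' (hobod → hobdesh, basow → baswesh) delete the last vowel and add -esh.
So durod → durdesh.

durdesh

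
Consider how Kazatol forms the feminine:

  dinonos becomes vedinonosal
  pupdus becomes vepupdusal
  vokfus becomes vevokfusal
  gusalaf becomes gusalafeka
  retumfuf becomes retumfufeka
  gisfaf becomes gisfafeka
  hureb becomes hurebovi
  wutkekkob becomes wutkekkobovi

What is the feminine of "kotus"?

"kotus" ends in -s. The stems ending in -s (dinonos → vedinonosal, pupdus → vepupdusal, vokfus → vevokfusal) add ve- … -al around the stem.
So kotus → vekotusal.

vekotusal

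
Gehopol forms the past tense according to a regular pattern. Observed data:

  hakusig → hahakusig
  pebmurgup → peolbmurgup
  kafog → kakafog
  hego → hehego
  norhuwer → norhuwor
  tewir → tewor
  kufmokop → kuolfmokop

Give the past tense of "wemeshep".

kufmokop and kafog both have last vowel 'o' yet inflect differently (kuolfmokop, kakafog), so the last vowel is not what conditions the rule; the final letter is.
"wemeshep" ends in -p. The stems ending in -p (kufmokop → kuolfmokop, pebmurgup → peolbmurgup) insert -ol- after the first vowel.
So wemeshep → weolmeshep.

weolmeshep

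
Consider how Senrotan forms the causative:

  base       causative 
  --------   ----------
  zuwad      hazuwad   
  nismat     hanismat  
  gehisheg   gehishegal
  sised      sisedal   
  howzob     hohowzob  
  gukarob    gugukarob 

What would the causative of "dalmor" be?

zuwad and sised both end in -d yet inflect differently (hazuwad, sisedal), so the final letter is not what conditions the rule; the last vowel is.
"dalmor" has last vowel 'o'. The stems whose last vowel is 'o' (howzob → hohowzob, gukarob → gugukarob) repeat the first consonant+vowel as a prefix.
So dalmor → dadalmor.

dadalmor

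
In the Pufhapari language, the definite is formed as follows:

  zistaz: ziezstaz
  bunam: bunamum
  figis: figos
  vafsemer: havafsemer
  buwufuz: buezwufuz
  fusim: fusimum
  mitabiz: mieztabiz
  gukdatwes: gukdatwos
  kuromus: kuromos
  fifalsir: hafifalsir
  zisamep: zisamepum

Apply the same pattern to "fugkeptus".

figis and mitabiz both have last vowel 'i' yet inflect differently (figos, mieztabiz), so the last vowel is not what conditions the rule; the final letter is.
"fugkeptus" ends in -s. The stems ending in -s (gukdatwes → gukdatwos, kuromus → kuromos, figis → figos) change the last vowel to 'o'.
So fugkeptus → fugkeptos.

fugkeptos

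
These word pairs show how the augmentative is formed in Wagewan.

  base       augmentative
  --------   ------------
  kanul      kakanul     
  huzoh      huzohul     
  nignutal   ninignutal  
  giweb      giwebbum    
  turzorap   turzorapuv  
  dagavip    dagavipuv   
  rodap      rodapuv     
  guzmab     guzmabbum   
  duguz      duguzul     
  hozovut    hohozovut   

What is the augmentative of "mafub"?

mafubbum

nignutal and guzmab both have last vowel 'a' yet inflect differently (ninignutal, guzmabbum), so the last vowel is not what conditions the rule; the final letter is.
"mafub" ends in -b. The stems ending in -b (guzmab → guzmabbum, giweb → giwebbum) double the final consonant and add -um.
The other patterns: stems ending in -l or -t repeat the first consonant+vowel as a prefix; stems ending in -p add -uv; stems ending in -h or -z add -ul.
So mafub → mafubbum.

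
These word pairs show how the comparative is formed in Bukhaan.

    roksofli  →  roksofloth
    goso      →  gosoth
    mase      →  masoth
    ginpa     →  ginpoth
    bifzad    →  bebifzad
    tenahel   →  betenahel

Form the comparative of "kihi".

ginpa and bifzad both have last vowel 'a' yet inflect differently (ginpoth, bebifzad), so the last vowel is not what conditions the rule; whether the stem ends in a vowel or a consonant is.
"kihi" ends in a vowel. The stems ending in a vowel (roksofli → roksofloth, goso → gosoth, mase → masoth) drop the final letter and add -oth.
So kihi → kihoth.

kihoth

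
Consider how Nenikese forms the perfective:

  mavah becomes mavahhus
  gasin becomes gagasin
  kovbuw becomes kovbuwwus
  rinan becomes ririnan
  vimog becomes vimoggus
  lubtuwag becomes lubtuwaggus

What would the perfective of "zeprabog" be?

"zeprabog" ends in -g. The stems ending in -g (vimog → vimoggus, lubtuwag → lubtuwaggus) double the final consonant and add -us.
The other pattern: stems ending in -n repeat the first consonant+vowel as a prefix.
So zeprabog → zepraboggus.

zepraboggus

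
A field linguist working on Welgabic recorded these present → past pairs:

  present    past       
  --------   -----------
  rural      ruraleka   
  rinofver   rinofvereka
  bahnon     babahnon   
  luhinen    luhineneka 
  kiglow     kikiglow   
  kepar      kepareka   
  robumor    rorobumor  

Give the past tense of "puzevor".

pupuzevor

robumor and rinofver both end in -r yet inflect differently (rorobumor, rinofvereka), so the final letter is not what conditions the rule; the last vowel is.
"puzevor" has last vowel 'o'. The stems whose last vowel is 'o' (robumor → rorobumor, bahnon → babahnon, kiglow → kikiglow) repeat the first consonant+vowel as a prefix.
The other pattern: stems whose last vowel is 'a' or 'e' add -eka.
So puzevor → pupuzevor.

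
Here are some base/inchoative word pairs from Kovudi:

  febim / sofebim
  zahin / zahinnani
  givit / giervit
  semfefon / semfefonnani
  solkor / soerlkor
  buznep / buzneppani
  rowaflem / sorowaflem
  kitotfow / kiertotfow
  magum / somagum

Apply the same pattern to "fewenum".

febim and zahin both have last vowel 'i' yet inflect differently (sofebim, zahinnani), so the last vowel is not what conditions the rule; the final letter is.
"fewenum" ends in -m. The stems ending in -m (rowaflem → sorowaflem, magum → somagum, febim → sofebim) add the prefix so-.
So fewenum → sofewenum.

sofewenum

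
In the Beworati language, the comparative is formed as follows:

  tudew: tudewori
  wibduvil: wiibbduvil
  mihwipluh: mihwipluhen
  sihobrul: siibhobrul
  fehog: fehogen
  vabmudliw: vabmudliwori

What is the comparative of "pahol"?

"pahol" ends in -l. The stems ending in -l (wibduvil → wiibbduvil, sihobrul → siibhobrul) insert -ib- after the first vowel.
So pahol → paibhol.

paibhol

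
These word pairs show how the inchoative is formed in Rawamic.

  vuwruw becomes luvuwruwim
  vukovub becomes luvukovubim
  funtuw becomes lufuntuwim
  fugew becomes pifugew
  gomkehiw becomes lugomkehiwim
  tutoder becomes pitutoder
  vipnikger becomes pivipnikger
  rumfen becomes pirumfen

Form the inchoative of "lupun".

lulupunim

fugew and gomkehiw both end in -w yet inflect differently (pifugew, lugomkehiwim), so the final letter is not what conditions the rule; the last vowel is.
"lupun" has last vowel 'u'. The stems whose last vowel is 'u' (vukovub → luvukovubim, funtuw → lufuntuwim, vuwruw → luvuwruwim) add lu- … -im around the stem.
So lupun → lulupunim.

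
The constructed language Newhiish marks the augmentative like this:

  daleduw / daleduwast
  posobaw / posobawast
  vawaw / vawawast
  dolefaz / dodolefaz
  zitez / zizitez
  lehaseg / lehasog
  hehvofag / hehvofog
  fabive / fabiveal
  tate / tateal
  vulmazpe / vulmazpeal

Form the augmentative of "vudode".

vudodeal

posobaw and dolefaz both have last vowel 'a' yet inflect differently (posobawast, dodolefaz), so the last vowel is not what conditions the rule; the final letter is.
"vudode" ends in -e. The stems ending in -e (fabive → fabiveal, tate → tateal, vulmazpe → vulmazpeal) add -al.
The other patterns: stems ending in -w add -ast; stems ending in -z repeat the first consonant+vowel as a prefix; stems ending in -g change the last vowel to 'o'.
So vudode → vudodeal.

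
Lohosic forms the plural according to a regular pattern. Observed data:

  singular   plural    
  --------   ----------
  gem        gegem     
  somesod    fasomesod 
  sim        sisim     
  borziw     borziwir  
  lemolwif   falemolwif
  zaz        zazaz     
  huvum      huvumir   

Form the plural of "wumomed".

fawumomed

"wumomed" has 3 vowels. The stems with 3 vowels (somesod → fasomesod, lemolwif → falemolwif) add the prefix fa-.
So wumomed → fawumomed.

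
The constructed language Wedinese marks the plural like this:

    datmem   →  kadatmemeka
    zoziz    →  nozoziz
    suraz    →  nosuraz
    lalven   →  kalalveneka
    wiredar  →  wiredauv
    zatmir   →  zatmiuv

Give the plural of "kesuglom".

"kesuglom" ends in -m. The one such stem in the data (datmem → kadatmemeka) adds ka- … -eka around the stem, so the same rule applies.
The other patterns: stems ending in -z add the prefix no-; stems ending in -r drop the final letter and add -uv.
So kesuglom → kakesuglomeka.

kakesuglomeka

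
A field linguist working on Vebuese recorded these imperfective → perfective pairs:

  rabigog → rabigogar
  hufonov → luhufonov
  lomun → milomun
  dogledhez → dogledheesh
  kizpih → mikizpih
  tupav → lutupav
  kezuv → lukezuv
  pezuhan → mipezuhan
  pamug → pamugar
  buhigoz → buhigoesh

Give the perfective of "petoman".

buhigoz and rabigog both have last vowel 'o' yet inflect differently (buhigoesh, rabigogar), so the last vowel is not what conditions the rule; the final letter is.
"petoman" ends in -n. The stems ending in -n (lomun → milomun, pezuhan → mipezuhan) add the prefix mi-.
So petoman → mipetoman.

mipetoman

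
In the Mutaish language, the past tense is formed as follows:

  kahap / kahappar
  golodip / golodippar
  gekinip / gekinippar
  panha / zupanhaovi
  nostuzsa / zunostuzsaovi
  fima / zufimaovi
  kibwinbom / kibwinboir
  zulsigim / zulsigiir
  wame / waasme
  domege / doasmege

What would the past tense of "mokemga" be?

zumokemgaovi

kahap and panha both have last vowel 'a' yet inflect differently (kahappar, zupanhaovi), so the last vowel is not what conditions the rule; the final letter is.
"mokemga" ends in -a. The stems ending in -a (panha → zupanhaovi, nostuzsa → zunostuzsaovi, fima → zufimaovi) add zu- … -ovi around the stem.
The other patterns: stems ending in -p double the final consonant and add -ar; stems ending in -m drop the final letter and add -ir; stems ending in -e insert -as- after the first vowel.
So mokemga → zumokemgaovi.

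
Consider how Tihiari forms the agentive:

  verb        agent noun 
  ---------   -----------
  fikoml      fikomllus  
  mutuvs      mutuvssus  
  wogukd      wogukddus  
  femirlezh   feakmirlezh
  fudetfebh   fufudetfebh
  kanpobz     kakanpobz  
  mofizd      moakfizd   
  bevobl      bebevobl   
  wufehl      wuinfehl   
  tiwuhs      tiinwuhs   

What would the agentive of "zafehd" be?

zainfehd

femirlezh and fudetfebh both end in -h yet inflect differently (feakmirlezh, fufudetfebh), so the final letter is not what conditions the rule; the second-to-last letter is.
"zafehd" has second-to-last letter 'h'. The stems whose second-to-last letter is 'h' (tiwuhs → tiinwuhs, wufehl → wuinfehl) insert -in- after the first vowel.
The other patterns: stems whose second-to-last letter is 'z' insert -ak- after the first vowel; stems whose second-to-last letter is 'b' repeat the first consonant+vowel as a prefix; stems whose second-to-last letter is 'k', 'm' or 'v' double the final consonant and add -us.
So zafehd → zainfehd.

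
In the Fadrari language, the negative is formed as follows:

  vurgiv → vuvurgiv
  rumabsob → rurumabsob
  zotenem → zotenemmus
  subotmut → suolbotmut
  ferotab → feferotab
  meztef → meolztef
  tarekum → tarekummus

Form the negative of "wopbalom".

"wopbalom" ends in -m. The stems ending in -m (zotenem → zotenemmus, tarekum → tarekummus) double the final consonant and add -us.
So wopbalom → wopbalommus.

wopbalommus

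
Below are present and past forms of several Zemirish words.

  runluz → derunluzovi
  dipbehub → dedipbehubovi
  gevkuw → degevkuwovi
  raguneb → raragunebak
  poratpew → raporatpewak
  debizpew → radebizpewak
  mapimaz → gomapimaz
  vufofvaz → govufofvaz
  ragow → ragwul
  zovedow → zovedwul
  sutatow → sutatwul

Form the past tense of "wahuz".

dipbehub and raguneb both end in -b yet inflect differently (dedipbehubovi, raragunebak), so the final letter is not what conditions the rule; the last vowel is.
"wahuz" has last vowel 'u'. The stems whose last vowel is 'u' (runluz → derunluzovi, dipbehub → dedipbehubovi, gevkuw → degevkuwovi) add de- … -ovi around the stem.
So wahuz → dewahuzovi.

dewahuzovi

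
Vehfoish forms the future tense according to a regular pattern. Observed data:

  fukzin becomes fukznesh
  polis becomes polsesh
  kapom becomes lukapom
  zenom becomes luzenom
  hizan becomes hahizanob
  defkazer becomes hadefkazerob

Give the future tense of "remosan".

"remosan" has last vowel 'a'. The one such stem in the data (hizan → hahizanob) adds ha- … -ob around the stem, so the same rule applies.
The other patterns: stems whose last vowel is 'i' delete the last vowel and add -esh; stems whose last vowel is 'o' add the prefix lu-.
So remosan → haremosanob.

haremosanob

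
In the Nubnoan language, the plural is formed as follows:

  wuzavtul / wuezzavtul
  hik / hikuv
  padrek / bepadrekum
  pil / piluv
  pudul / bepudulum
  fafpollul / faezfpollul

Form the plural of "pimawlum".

piezmawlum

hik and padrek both end in -k yet inflect differently (hikuv, bepadrekum), so the final letter is not what conditions the rule; the number of vowels is.
"pimawlum" has 3 vowels. The stems with 3 vowels (wuzavtul → wuezzavtul, fafpollul → faezfpollul) insert -ez- after the first vowel.
The other patterns: stems with 1 vowel add -uv; stems with 2 vowels add be- … -um around the stem.
So pimawlum → piezmawlum.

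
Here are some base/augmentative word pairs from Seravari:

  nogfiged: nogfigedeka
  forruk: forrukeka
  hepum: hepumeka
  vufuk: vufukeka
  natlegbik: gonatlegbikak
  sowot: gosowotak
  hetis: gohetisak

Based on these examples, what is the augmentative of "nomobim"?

gonomobimak

forruk and natlegbik both end in -k yet inflect differently (forrukeka, gonatlegbikak), so the final letter is not what conditions the rule; the last vowel is.
"nomobim" has last vowel 'i'. The stems whose last vowel is 'i' (natlegbik → gonatlegbikak, hetis → gohetisak) add go- … -ak around the stem.
So nomobim → gonomobimak.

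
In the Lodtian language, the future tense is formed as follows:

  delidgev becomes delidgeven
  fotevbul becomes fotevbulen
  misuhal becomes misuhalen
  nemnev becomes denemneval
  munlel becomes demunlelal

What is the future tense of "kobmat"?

dekobmatal

delidgev and nemnev both end in -v yet inflect differently (delidgeven, denemneval), so the final letter is not what conditions the rule; the number of vowels is.
"kobmat" has 2 vowels. The stems with 2 vowels (nemnev → denemneval, munlel → demunlelal) add de- … -al around the stem.
So kobmat → dekobmatal.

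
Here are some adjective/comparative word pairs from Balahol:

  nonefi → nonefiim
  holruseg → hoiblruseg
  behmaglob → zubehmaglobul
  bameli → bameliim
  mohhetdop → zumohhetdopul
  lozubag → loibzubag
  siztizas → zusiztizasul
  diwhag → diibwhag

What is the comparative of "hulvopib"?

diwhag and siztizas both have last vowel 'a' yet inflect differently (diibwhag, zusiztizasul), so the last vowel is not what conditions the rule; the final letter is.
"hulvopib" ends in -b. The one such stem in the data (behmaglob → zubehmaglobul) adds zu- … -ul around the stem, so the same rule applies.
So hulvopib → zuhulvopibul.

zuhulvopibul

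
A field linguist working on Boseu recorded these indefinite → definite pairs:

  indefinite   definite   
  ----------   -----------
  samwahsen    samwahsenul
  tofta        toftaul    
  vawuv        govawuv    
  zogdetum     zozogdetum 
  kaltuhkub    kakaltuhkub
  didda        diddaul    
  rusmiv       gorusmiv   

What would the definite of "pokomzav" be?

vawuv and kaltuhkub both have last vowel 'u' yet inflect differently (govawuv, kakaltuhkub), so the last vowel is not what conditions the rule; the final letter is.
"pokomzav" ends in -v. The stems ending in -v (vawuv → govawuv, rusmiv → gorusmiv) add the prefix go-.
So pokomzav → gopokomzav.

gopokomzav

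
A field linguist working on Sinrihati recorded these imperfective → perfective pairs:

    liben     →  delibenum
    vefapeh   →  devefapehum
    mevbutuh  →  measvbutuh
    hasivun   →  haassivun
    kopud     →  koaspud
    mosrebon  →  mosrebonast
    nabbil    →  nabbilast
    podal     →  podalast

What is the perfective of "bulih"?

vefapeh and mevbutuh both end in -h yet inflect differently (devefapehum, measvbutuh), so the final letter is not what conditions the rule; the last vowel is.
"bulih" has last vowel 'i'. The one such stem in the data (nabbil → nabbilast) adds -ast, so the same rule applies.
The other patterns: stems whose last vowel is 'e' add de- … -um around the stem; stems whose last vowel is 'u' insert -as- after the first vowel.
So bulih → bulihast.

bulihast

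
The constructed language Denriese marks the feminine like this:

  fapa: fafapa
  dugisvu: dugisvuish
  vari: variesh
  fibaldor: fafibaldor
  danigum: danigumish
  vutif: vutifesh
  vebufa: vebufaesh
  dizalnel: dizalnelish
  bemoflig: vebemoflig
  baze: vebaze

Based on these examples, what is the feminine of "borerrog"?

fapa and vebufa both end in -a yet inflect differently (fafapa, vebufaesh), so the final letter is not what conditions the rule; the first letter is.
"borerrog" begins with b-. The stems beginning with b- (baze → vebaze, bemoflig → vebemoflig) add the prefix ve-.
So borerrog → veborerrog.

veborerrog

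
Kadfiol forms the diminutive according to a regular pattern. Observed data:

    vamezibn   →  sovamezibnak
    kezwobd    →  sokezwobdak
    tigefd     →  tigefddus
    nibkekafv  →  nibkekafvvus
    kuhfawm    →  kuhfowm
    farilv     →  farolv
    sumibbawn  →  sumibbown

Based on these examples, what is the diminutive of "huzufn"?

kezwobd and tigefd both end in -d yet inflect differently (sokezwobdak, tigefddus), so the final letter is not what conditions the rule; the second-to-last letter is.
"huzufn" has second-to-last letter 'f'. The stems whose second-to-last letter is 'f' (tigefd → tigefddus, nibkekafv → nibkekafvvus) double the final consonant and add -us.
The other patterns: stems whose second-to-last letter is 'b' add so- … -ak around the stem; stems whose second-to-last letter is 'l' or 'w' change the last vowel to 'o'.
So huzufn → huzufnnus.

huzufnnus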